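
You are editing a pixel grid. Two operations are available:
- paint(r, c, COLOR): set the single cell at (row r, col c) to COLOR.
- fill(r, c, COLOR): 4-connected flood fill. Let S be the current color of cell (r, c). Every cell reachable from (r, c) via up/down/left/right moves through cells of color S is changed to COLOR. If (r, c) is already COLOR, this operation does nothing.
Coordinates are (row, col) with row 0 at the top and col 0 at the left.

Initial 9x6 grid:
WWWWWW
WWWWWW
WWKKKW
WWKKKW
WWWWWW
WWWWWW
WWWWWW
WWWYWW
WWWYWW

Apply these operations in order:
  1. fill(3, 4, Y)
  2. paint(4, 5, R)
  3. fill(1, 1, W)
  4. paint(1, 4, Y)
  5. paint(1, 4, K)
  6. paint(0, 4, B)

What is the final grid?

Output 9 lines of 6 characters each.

After op 1 fill(3,4,Y) [6 cells changed]:
WWWWWW
WWWWWW
WWYYYW
WWYYYW
WWWWWW
WWWWWW
WWWWWW
WWWYWW
WWWYWW
After op 2 paint(4,5,R):
WWWWWW
WWWWWW
WWYYYW
WWYYYW
WWWWWR
WWWWWW
WWWWWW
WWWYWW
WWWYWW
After op 3 fill(1,1,W) [0 cells changed]:
WWWWWW
WWWWWW
WWYYYW
WWYYYW
WWWWWR
WWWWWW
WWWWWW
WWWYWW
WWWYWW
After op 4 paint(1,4,Y):
WWWWWW
WWWWYW
WWYYYW
WWYYYW
WWWWWR
WWWWWW
WWWWWW
WWWYWW
WWWYWW
After op 5 paint(1,4,K):
WWWWWW
WWWWKW
WWYYYW
WWYYYW
WWWWWR
WWWWWW
WWWWWW
WWWYWW
WWWYWW
After op 6 paint(0,4,B):
WWWWBW
WWWWKW
WWYYYW
WWYYYW
WWWWWR
WWWWWW
WWWWWW
WWWYWW
WWWYWW

Answer: WWWWBW
WWWWKW
WWYYYW
WWYYYW
WWWWWR
WWWWWW
WWWWWW
WWWYWW
WWWYWW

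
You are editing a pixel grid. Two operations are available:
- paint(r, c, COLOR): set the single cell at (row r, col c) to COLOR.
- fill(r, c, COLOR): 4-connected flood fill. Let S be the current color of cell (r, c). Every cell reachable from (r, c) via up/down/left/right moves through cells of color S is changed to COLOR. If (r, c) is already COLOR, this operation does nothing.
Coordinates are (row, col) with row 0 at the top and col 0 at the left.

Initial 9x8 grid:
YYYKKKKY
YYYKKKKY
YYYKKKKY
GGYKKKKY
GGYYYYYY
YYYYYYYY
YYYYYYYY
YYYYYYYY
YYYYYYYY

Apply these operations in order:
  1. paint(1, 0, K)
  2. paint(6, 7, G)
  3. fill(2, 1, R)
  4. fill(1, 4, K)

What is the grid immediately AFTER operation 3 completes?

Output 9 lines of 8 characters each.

After op 1 paint(1,0,K):
YYYKKKKY
KYYKKKKY
YYYKKKKY
GGYKKKKY
GGYYYYYY
YYYYYYYY
YYYYYYYY
YYYYYYYY
YYYYYYYY
After op 2 paint(6,7,G):
YYYKKKKY
KYYKKKKY
YYYKKKKY
GGYKKKKY
GGYYYYYY
YYYYYYYY
YYYYYYYG
YYYYYYYY
YYYYYYYY
After op 3 fill(2,1,R) [50 cells changed]:
RRRKKKKR
KRRKKKKR
RRRKKKKR
GGRKKKKR
GGRRRRRR
RRRRRRRR
RRRRRRRG
RRRRRRRR
RRRRRRRR

Answer: RRRKKKKR
KRRKKKKR
RRRKKKKR
GGRKKKKR
GGRRRRRR
RRRRRRRR
RRRRRRRG
RRRRRRRR
RRRRRRRR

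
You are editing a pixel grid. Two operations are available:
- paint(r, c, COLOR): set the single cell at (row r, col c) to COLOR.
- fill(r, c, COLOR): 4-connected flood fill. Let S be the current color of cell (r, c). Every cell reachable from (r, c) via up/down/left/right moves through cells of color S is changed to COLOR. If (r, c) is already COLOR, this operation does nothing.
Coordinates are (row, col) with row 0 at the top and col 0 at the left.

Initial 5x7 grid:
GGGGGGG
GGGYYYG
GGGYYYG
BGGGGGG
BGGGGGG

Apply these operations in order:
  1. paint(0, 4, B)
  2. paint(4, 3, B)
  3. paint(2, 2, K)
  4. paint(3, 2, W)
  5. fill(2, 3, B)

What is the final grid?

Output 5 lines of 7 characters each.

After op 1 paint(0,4,B):
GGGGBGG
GGGYYYG
GGGYYYG
BGGGGGG
BGGGGGG
After op 2 paint(4,3,B):
GGGGBGG
GGGYYYG
GGGYYYG
BGGGGGG
BGGBGGG
After op 3 paint(2,2,K):
GGGGBGG
GGGYYYG
GGKYYYG
BGGGGGG
BGGBGGG
After op 4 paint(3,2,W):
GGGGBGG
GGGYYYG
GGKYYYG
BGWGGGG
BGGBGGG
After op 5 fill(2,3,B) [6 cells changed]:
GGGGBGG
GGGBBBG
GGKBBBG
BGWGGGG
BGGBGGG

Answer: GGGGBGG
GGGBBBG
GGKBBBG
BGWGGGG
BGGBGGG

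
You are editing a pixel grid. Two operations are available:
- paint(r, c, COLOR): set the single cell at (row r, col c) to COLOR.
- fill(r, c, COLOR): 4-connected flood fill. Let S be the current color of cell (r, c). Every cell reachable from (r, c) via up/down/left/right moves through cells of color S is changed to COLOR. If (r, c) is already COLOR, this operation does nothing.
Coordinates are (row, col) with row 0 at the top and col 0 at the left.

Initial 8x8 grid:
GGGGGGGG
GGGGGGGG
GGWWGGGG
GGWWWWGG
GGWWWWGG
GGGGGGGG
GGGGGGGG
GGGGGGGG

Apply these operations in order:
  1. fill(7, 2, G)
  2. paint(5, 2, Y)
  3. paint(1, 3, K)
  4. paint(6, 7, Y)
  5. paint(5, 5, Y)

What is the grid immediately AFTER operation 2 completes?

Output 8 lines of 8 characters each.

Answer: GGGGGGGG
GGGGGGGG
GGWWGGGG
GGWWWWGG
GGWWWWGG
GGYGGGGG
GGGGGGGG
GGGGGGGG

Derivation:
After op 1 fill(7,2,G) [0 cells changed]:
GGGGGGGG
GGGGGGGG
GGWWGGGG
GGWWWWGG
GGWWWWGG
GGGGGGGG
GGGGGGGG
GGGGGGGG
After op 2 paint(5,2,Y):
GGGGGGGG
GGGGGGGG
GGWWGGGG
GGWWWWGG
GGWWWWGG
GGYGGGGG
GGGGGGGG
GGGGGGGG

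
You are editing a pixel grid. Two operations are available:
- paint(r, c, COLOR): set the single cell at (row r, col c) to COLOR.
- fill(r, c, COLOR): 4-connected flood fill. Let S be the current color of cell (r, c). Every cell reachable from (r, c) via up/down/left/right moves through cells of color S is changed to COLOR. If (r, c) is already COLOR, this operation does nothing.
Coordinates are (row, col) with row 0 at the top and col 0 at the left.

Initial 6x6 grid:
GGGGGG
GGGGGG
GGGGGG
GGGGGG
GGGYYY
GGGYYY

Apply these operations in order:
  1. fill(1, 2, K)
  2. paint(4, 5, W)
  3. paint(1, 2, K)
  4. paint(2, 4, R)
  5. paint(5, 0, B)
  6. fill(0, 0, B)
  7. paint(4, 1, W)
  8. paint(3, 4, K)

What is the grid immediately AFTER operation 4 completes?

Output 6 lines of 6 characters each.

After op 1 fill(1,2,K) [30 cells changed]:
KKKKKK
KKKKKK
KKKKKK
KKKKKK
KKKYYY
KKKYYY
After op 2 paint(4,5,W):
KKKKKK
KKKKKK
KKKKKK
KKKKKK
KKKYYW
KKKYYY
After op 3 paint(1,2,K):
KKKKKK
KKKKKK
KKKKKK
KKKKKK
KKKYYW
KKKYYY
After op 4 paint(2,4,R):
KKKKKK
KKKKKK
KKKKRK
KKKKKK
KKKYYW
KKKYYY

Answer: KKKKKK
KKKKKK
KKKKRK
KKKKKK
KKKYYW
KKKYYY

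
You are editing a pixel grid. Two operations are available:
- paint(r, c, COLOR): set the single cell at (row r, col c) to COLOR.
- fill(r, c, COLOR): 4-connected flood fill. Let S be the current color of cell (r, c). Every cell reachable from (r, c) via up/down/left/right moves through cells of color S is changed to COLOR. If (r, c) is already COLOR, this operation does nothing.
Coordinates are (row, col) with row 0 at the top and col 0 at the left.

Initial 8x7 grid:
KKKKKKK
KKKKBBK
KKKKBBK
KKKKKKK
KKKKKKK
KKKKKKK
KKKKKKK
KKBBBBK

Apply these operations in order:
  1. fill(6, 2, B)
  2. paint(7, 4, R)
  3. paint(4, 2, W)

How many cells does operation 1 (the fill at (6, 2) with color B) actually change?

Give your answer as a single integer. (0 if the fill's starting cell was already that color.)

Answer: 48

Derivation:
After op 1 fill(6,2,B) [48 cells changed]:
BBBBBBB
BBBBBBB
BBBBBBB
BBBBBBB
BBBBBBB
BBBBBBB
BBBBBBB
BBBBBBB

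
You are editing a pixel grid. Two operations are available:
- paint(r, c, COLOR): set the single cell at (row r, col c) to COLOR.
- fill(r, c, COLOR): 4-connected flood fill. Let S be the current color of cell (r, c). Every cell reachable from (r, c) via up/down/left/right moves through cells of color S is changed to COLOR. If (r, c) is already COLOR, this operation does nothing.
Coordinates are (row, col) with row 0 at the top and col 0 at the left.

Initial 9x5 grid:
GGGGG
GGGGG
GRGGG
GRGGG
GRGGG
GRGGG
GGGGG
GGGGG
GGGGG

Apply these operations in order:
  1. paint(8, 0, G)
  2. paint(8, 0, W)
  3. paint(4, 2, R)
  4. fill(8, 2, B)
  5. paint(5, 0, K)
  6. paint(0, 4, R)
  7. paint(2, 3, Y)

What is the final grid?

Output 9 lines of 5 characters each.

Answer: BBBBR
BBBBB
BRBYB
BRBBB
BRRBB
KRBBB
BBBBB
BBBBB
WBBBB

Derivation:
After op 1 paint(8,0,G):
GGGGG
GGGGG
GRGGG
GRGGG
GRGGG
GRGGG
GGGGG
GGGGG
GGGGG
After op 2 paint(8,0,W):
GGGGG
GGGGG
GRGGG
GRGGG
GRGGG
GRGGG
GGGGG
GGGGG
WGGGG
After op 3 paint(4,2,R):
GGGGG
GGGGG
GRGGG
GRGGG
GRRGG
GRGGG
GGGGG
GGGGG
WGGGG
After op 4 fill(8,2,B) [39 cells changed]:
BBBBB
BBBBB
BRBBB
BRBBB
BRRBB
BRBBB
BBBBB
BBBBB
WBBBB
After op 5 paint(5,0,K):
BBBBB
BBBBB
BRBBB
BRBBB
BRRBB
KRBBB
BBBBB
BBBBB
WBBBB
After op 6 paint(0,4,R):
BBBBR
BBBBB
BRBBB
BRBBB
BRRBB
KRBBB
BBBBB
BBBBB
WBBBB
After op 7 paint(2,3,Y):
BBBBR
BBBBB
BRBYB
BRBBB
BRRBB
KRBBB
BBBBB
BBBBB
WBBBB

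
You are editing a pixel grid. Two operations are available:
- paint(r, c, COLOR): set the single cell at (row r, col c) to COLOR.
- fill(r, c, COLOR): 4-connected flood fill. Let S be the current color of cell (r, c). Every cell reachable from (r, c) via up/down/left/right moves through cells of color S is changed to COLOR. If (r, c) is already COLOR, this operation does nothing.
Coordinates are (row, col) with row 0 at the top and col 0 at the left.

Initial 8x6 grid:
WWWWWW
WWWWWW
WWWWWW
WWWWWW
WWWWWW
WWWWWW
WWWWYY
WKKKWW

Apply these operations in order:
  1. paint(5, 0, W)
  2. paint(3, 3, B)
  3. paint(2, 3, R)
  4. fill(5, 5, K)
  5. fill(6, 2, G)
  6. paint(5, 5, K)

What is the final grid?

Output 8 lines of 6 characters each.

After op 1 paint(5,0,W):
WWWWWW
WWWWWW
WWWWWW
WWWWWW
WWWWWW
WWWWWW
WWWWYY
WKKKWW
After op 2 paint(3,3,B):
WWWWWW
WWWWWW
WWWWWW
WWWBWW
WWWWWW
WWWWWW
WWWWYY
WKKKWW
After op 3 paint(2,3,R):
WWWWWW
WWWWWW
WWWRWW
WWWBWW
WWWWWW
WWWWWW
WWWWYY
WKKKWW
After op 4 fill(5,5,K) [39 cells changed]:
KKKKKK
KKKKKK
KKKRKK
KKKBKK
KKKKKK
KKKKKK
KKKKYY
KKKKWW
After op 5 fill(6,2,G) [42 cells changed]:
GGGGGG
GGGGGG
GGGRGG
GGGBGG
GGGGGG
GGGGGG
GGGGYY
GGGGWW
After op 6 paint(5,5,K):
GGGGGG
GGGGGG
GGGRGG
GGGBGG
GGGGGG
GGGGGK
GGGGYY
GGGGWW

Answer: GGGGGG
GGGGGG
GGGRGG
GGGBGG
GGGGGG
GGGGGK
GGGGYY
GGGGWW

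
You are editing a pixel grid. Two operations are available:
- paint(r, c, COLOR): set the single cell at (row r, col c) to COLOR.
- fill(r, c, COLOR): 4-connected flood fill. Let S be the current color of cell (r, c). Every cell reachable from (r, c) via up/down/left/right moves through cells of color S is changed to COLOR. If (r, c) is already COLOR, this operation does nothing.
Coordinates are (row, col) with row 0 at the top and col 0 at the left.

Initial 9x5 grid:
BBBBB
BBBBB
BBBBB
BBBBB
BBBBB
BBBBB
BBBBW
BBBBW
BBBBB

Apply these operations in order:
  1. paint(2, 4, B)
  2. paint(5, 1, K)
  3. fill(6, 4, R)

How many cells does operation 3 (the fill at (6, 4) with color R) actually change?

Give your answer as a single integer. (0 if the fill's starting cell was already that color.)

After op 1 paint(2,4,B):
BBBBB
BBBBB
BBBBB
BBBBB
BBBBB
BBBBB
BBBBW
BBBBW
BBBBB
After op 2 paint(5,1,K):
BBBBB
BBBBB
BBBBB
BBBBB
BBBBB
BKBBB
BBBBW
BBBBW
BBBBB
After op 3 fill(6,4,R) [2 cells changed]:
BBBBB
BBBBB
BBBBB
BBBBB
BBBBB
BKBBB
BBBBR
BBBBR
BBBBB

Answer: 2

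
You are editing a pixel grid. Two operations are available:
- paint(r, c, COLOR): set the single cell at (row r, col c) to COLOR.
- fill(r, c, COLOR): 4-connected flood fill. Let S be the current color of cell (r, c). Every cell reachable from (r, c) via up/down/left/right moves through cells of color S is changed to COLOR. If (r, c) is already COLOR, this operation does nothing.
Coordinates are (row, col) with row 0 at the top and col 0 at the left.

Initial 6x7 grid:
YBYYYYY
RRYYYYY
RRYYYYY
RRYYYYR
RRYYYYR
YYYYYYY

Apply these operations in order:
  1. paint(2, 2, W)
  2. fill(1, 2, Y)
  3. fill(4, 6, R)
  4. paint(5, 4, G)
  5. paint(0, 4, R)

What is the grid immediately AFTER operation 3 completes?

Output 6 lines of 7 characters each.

Answer: YBYYYYY
RRYYYYY
RRWYYYY
RRYYYYR
RRYYYYR
YYYYYYY

Derivation:
After op 1 paint(2,2,W):
YBYYYYY
RRYYYYY
RRWYYYY
RRYYYYR
RRYYYYR
YYYYYYY
After op 2 fill(1,2,Y) [0 cells changed]:
YBYYYYY
RRYYYYY
RRWYYYY
RRYYYYR
RRYYYYR
YYYYYYY
After op 3 fill(4,6,R) [0 cells changed]:
YBYYYYY
RRYYYYY
RRWYYYY
RRYYYYR
RRYYYYR
YYYYYYY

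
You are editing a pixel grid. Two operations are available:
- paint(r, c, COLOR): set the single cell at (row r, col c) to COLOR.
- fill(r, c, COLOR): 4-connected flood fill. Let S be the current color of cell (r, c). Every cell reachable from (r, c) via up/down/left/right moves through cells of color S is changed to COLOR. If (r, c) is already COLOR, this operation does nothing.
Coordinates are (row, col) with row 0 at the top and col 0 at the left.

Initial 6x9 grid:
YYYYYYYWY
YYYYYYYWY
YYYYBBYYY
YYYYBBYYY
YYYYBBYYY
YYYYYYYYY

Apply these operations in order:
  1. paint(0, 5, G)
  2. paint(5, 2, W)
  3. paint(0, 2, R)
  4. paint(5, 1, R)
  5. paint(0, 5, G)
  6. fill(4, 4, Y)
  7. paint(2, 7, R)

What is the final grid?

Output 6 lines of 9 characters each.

Answer: YYRYYGYWY
YYYYYYYWY
YYYYYYYRY
YYYYYYYYY
YYYYYYYYY
YRWYYYYYY

Derivation:
After op 1 paint(0,5,G):
YYYYYGYWY
YYYYYYYWY
YYYYBBYYY
YYYYBBYYY
YYYYBBYYY
YYYYYYYYY
After op 2 paint(5,2,W):
YYYYYGYWY
YYYYYYYWY
YYYYBBYYY
YYYYBBYYY
YYYYBBYYY
YYWYYYYYY
After op 3 paint(0,2,R):
YYRYYGYWY
YYYYYYYWY
YYYYBBYYY
YYYYBBYYY
YYYYBBYYY
YYWYYYYYY
After op 4 paint(5,1,R):
YYRYYGYWY
YYYYYYYWY
YYYYBBYYY
YYYYBBYYY
YYYYBBYYY
YRWYYYYYY
After op 5 paint(0,5,G):
YYRYYGYWY
YYYYYYYWY
YYYYBBYYY
YYYYBBYYY
YYYYBBYYY
YRWYYYYYY
After op 6 fill(4,4,Y) [6 cells changed]:
YYRYYGYWY
YYYYYYYWY
YYYYYYYYY
YYYYYYYYY
YYYYYYYYY
YRWYYYYYY
After op 7 paint(2,7,R):
YYRYYGYWY
YYYYYYYWY
YYYYYYYRY
YYYYYYYYY
YYYYYYYYY
YRWYYYYYY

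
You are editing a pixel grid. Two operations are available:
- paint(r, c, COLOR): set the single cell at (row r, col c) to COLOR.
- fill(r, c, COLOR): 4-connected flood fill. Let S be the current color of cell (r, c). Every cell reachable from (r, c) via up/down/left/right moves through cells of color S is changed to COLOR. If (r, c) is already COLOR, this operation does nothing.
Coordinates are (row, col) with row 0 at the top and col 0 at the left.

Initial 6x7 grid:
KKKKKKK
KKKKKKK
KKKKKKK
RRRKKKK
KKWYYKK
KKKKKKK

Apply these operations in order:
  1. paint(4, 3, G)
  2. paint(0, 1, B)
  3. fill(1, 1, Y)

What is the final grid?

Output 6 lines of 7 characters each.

Answer: YBYYYYY
YYYYYYY
YYYYYYY
RRRYYYY
YYWGYYY
YYYYYYY

Derivation:
After op 1 paint(4,3,G):
KKKKKKK
KKKKKKK
KKKKKKK
RRRKKKK
KKWGYKK
KKKKKKK
After op 2 paint(0,1,B):
KBKKKKK
KKKKKKK
KKKKKKK
RRRKKKK
KKWGYKK
KKKKKKK
After op 3 fill(1,1,Y) [35 cells changed]:
YBYYYYY
YYYYYYY
YYYYYYY
RRRYYYY
YYWGYYY
YYYYYYY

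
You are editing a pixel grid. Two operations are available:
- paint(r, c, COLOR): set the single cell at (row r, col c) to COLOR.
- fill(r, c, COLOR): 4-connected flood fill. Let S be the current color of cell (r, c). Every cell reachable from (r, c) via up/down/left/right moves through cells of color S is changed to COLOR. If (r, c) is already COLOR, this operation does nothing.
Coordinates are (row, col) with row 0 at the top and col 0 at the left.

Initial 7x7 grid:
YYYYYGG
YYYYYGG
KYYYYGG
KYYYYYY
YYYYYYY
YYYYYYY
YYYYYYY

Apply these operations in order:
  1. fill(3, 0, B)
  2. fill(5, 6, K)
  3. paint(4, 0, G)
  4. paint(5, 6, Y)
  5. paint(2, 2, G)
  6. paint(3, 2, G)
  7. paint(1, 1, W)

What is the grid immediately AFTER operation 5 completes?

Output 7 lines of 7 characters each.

After op 1 fill(3,0,B) [2 cells changed]:
YYYYYGG
YYYYYGG
BYYYYGG
BYYYYYY
YYYYYYY
YYYYYYY
YYYYYYY
After op 2 fill(5,6,K) [41 cells changed]:
KKKKKGG
KKKKKGG
BKKKKGG
BKKKKKK
KKKKKKK
KKKKKKK
KKKKKKK
After op 3 paint(4,0,G):
KKKKKGG
KKKKKGG
BKKKKGG
BKKKKKK
GKKKKKK
KKKKKKK
KKKKKKK
After op 4 paint(5,6,Y):
KKKKKGG
KKKKKGG
BKKKKGG
BKKKKKK
GKKKKKK
KKKKKKY
KKKKKKK
After op 5 paint(2,2,G):
KKKKKGG
KKKKKGG
BKGKKGG
BKKKKKK
GKKKKKK
KKKKKKY
KKKKKKK

Answer: KKKKKGG
KKKKKGG
BKGKKGG
BKKKKKK
GKKKKKK
KKKKKKY
KKKKKKK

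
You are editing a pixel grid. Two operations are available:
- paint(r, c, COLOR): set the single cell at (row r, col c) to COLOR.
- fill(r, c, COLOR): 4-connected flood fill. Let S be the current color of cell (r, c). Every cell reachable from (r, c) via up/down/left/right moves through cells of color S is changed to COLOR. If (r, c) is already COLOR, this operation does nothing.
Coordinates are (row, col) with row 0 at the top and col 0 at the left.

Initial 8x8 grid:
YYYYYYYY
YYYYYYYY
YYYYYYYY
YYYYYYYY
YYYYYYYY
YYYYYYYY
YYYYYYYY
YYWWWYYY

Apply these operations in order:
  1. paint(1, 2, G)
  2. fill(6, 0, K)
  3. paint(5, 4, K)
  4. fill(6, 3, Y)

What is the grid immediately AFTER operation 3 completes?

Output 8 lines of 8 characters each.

After op 1 paint(1,2,G):
YYYYYYYY
YYGYYYYY
YYYYYYYY
YYYYYYYY
YYYYYYYY
YYYYYYYY
YYYYYYYY
YYWWWYYY
After op 2 fill(6,0,K) [60 cells changed]:
KKKKKKKK
KKGKKKKK
KKKKKKKK
KKKKKKKK
KKKKKKKK
KKKKKKKK
KKKKKKKK
KKWWWKKK
After op 3 paint(5,4,K):
KKKKKKKK
KKGKKKKK
KKKKKKKK
KKKKKKKK
KKKKKKKK
KKKKKKKK
KKKKKKKK
KKWWWKKK

Answer: KKKKKKKK
KKGKKKKK
KKKKKKKK
KKKKKKKK
KKKKKKKK
KKKKKKKK
KKKKKKKK
KKWWWKKK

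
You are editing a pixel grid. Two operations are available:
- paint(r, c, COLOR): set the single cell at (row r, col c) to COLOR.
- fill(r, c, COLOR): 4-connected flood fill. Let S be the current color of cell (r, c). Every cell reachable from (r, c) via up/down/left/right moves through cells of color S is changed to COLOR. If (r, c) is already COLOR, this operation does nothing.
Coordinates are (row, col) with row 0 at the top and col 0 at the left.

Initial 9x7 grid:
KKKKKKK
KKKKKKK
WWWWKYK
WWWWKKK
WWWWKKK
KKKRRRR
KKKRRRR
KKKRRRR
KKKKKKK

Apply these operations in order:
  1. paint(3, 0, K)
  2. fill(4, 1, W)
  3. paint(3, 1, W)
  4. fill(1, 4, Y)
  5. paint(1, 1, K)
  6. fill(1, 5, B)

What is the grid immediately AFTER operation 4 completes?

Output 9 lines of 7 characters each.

Answer: YYYYYYY
YYYYYYY
WWWWYYY
KWWWYYY
WWWWYYY
KKKRRRR
KKKRRRR
KKKRRRR
KKKKKKK

Derivation:
After op 1 paint(3,0,K):
KKKKKKK
KKKKKKK
WWWWKYK
KWWWKKK
WWWWKKK
KKKRRRR
KKKRRRR
KKKRRRR
KKKKKKK
After op 2 fill(4,1,W) [0 cells changed]:
KKKKKKK
KKKKKKK
WWWWKYK
KWWWKKK
WWWWKKK
KKKRRRR
KKKRRRR
KKKRRRR
KKKKKKK
After op 3 paint(3,1,W):
KKKKKKK
KKKKKKK
WWWWKYK
KWWWKKK
WWWWKKK
KKKRRRR
KKKRRRR
KKKRRRR
KKKKKKK
After op 4 fill(1,4,Y) [22 cells changed]:
YYYYYYY
YYYYYYY
WWWWYYY
KWWWYYY
WWWWYYY
KKKRRRR
KKKRRRR
KKKRRRR
KKKKKKK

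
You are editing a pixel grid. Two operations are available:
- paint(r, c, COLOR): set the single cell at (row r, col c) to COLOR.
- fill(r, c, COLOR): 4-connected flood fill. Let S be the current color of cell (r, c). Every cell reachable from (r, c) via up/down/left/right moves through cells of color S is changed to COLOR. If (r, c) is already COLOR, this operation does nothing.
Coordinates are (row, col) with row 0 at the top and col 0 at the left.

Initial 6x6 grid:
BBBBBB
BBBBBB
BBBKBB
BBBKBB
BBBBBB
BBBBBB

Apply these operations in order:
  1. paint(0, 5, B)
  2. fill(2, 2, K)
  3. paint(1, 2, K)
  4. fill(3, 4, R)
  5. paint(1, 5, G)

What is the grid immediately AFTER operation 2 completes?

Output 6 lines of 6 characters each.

After op 1 paint(0,5,B):
BBBBBB
BBBBBB
BBBKBB
BBBKBB
BBBBBB
BBBBBB
After op 2 fill(2,2,K) [34 cells changed]:
KKKKKK
KKKKKK
KKKKKK
KKKKKK
KKKKKK
KKKKKK

Answer: KKKKKK
KKKKKK
KKKKKK
KKKKKK
KKKKKK
KKKKKK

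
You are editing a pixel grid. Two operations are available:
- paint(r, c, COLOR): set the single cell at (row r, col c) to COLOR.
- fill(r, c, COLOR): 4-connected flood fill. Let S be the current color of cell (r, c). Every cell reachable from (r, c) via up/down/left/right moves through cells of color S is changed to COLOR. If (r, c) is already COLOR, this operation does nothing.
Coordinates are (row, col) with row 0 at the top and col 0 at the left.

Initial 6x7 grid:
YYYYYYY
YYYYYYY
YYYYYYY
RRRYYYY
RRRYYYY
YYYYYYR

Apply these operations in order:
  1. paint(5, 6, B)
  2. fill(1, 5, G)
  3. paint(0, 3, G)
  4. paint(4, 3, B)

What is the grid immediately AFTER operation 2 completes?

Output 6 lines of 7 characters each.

After op 1 paint(5,6,B):
YYYYYYY
YYYYYYY
YYYYYYY
RRRYYYY
RRRYYYY
YYYYYYB
After op 2 fill(1,5,G) [35 cells changed]:
GGGGGGG
GGGGGGG
GGGGGGG
RRRGGGG
RRRGGGG
GGGGGGB

Answer: GGGGGGG
GGGGGGG
GGGGGGG
RRRGGGG
RRRGGGG
GGGGGGB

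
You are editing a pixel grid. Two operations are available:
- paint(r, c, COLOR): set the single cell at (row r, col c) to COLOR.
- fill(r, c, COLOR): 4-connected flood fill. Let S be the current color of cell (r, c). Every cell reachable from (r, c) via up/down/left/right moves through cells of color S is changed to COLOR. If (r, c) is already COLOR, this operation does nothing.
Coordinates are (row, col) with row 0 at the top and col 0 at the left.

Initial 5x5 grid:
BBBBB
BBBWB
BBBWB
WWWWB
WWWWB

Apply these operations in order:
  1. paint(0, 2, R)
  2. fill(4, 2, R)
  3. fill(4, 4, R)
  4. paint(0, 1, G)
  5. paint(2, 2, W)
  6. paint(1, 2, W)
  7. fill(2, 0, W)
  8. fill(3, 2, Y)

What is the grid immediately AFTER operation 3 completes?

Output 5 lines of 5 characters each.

After op 1 paint(0,2,R):
BBRBB
BBBWB
BBBWB
WWWWB
WWWWB
After op 2 fill(4,2,R) [10 cells changed]:
BBRBB
BBBRB
BBBRB
RRRRB
RRRRB
After op 3 fill(4,4,R) [6 cells changed]:
BBRRR
BBBRR
BBBRR
RRRRR
RRRRR

Answer: BBRRR
BBBRR
BBBRR
RRRRR
RRRRR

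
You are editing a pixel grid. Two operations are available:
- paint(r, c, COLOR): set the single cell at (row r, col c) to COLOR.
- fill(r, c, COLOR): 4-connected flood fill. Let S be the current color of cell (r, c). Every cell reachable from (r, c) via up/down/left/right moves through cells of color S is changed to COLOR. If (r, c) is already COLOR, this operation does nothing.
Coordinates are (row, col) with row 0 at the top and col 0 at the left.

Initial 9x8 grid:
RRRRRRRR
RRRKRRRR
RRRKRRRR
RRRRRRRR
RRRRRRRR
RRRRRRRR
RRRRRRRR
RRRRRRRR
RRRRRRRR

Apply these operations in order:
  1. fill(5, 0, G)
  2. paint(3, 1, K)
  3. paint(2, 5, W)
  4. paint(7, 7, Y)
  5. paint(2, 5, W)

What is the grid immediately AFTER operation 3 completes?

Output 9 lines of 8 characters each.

Answer: GGGGGGGG
GGGKGGGG
GGGKGWGG
GKGGGGGG
GGGGGGGG
GGGGGGGG
GGGGGGGG
GGGGGGGG
GGGGGGGG

Derivation:
After op 1 fill(5,0,G) [70 cells changed]:
GGGGGGGG
GGGKGGGG
GGGKGGGG
GGGGGGGG
GGGGGGGG
GGGGGGGG
GGGGGGGG
GGGGGGGG
GGGGGGGG
After op 2 paint(3,1,K):
GGGGGGGG
GGGKGGGG
GGGKGGGG
GKGGGGGG
GGGGGGGG
GGGGGGGG
GGGGGGGG
GGGGGGGG
GGGGGGGG
After op 3 paint(2,5,W):
GGGGGGGG
GGGKGGGG
GGGKGWGG
GKGGGGGG
GGGGGGGG
GGGGGGGG
GGGGGGGG
GGGGGGGG
GGGGGGGG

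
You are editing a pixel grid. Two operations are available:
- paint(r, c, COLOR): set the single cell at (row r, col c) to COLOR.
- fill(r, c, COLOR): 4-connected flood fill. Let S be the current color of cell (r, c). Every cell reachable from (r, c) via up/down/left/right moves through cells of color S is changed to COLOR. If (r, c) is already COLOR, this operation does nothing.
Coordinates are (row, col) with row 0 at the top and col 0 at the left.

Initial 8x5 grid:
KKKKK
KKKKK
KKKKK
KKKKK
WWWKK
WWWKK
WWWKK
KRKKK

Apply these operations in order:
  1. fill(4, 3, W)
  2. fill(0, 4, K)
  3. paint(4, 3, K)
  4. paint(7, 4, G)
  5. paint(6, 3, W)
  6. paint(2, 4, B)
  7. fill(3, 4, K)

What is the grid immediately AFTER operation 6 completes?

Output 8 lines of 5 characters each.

Answer: KKKKK
KKKKK
KKKKB
KKKKK
KKKKK
KKKKK
KKKWK
KRKKG

Derivation:
After op 1 fill(4,3,W) [29 cells changed]:
WWWWW
WWWWW
WWWWW
WWWWW
WWWWW
WWWWW
WWWWW
KRWWW
After op 2 fill(0,4,K) [38 cells changed]:
KKKKK
KKKKK
KKKKK
KKKKK
KKKKK
KKKKK
KKKKK
KRKKK
After op 3 paint(4,3,K):
KKKKK
KKKKK
KKKKK
KKKKK
KKKKK
KKKKK
KKKKK
KRKKK
After op 4 paint(7,4,G):
KKKKK
KKKKK
KKKKK
KKKKK
KKKKK
KKKKK
KKKKK
KRKKG
After op 5 paint(6,3,W):
KKKKK
KKKKK
KKKKK
KKKKK
KKKKK
KKKKK
KKKWK
KRKKG
After op 6 paint(2,4,B):
KKKKK
KKKKK
KKKKB
KKKKK
KKKKK
KKKKK
KKKWK
KRKKG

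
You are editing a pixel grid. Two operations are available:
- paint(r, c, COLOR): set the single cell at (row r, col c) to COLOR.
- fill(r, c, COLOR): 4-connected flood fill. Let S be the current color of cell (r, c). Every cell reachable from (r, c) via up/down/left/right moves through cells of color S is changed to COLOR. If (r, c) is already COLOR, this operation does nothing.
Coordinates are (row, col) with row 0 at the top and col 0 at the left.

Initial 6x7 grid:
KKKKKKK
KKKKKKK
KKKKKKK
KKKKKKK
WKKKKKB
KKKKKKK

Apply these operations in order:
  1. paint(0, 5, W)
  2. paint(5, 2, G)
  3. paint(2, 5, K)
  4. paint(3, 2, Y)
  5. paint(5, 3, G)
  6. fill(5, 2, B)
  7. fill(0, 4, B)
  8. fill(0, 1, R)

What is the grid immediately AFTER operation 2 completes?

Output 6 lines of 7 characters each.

After op 1 paint(0,5,W):
KKKKKWK
KKKKKKK
KKKKKKK
KKKKKKK
WKKKKKB
KKKKKKK
After op 2 paint(5,2,G):
KKKKKWK
KKKKKKK
KKKKKKK
KKKKKKK
WKKKKKB
KKGKKKK

Answer: KKKKKWK
KKKKKKK
KKKKKKK
KKKKKKK
WKKKKKB
KKGKKKK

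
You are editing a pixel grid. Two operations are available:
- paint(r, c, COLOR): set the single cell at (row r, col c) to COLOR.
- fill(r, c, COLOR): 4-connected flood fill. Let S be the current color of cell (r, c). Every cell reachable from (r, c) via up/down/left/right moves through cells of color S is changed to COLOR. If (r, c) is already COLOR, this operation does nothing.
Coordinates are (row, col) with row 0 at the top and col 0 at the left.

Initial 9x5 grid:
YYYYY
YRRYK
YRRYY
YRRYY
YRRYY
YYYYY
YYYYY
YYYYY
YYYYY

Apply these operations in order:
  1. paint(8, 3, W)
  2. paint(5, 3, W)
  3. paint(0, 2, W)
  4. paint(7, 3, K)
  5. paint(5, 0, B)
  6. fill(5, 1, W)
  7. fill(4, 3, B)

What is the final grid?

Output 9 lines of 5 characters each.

Answer: YYBBB
YRRBK
YRRBB
YRRBB
YRRBB
BBBBB
BBBBB
BBBKB
BBBBB

Derivation:
After op 1 paint(8,3,W):
YYYYY
YRRYK
YRRYY
YRRYY
YRRYY
YYYYY
YYYYY
YYYYY
YYYWY
After op 2 paint(5,3,W):
YYYYY
YRRYK
YRRYY
YRRYY
YRRYY
YYYWY
YYYYY
YYYYY
YYYWY
After op 3 paint(0,2,W):
YYWYY
YRRYK
YRRYY
YRRYY
YRRYY
YYYWY
YYYYY
YYYYY
YYYWY
After op 4 paint(7,3,K):
YYWYY
YRRYK
YRRYY
YRRYY
YRRYY
YYYWY
YYYYY
YYYKY
YYYWY
After op 5 paint(5,0,B):
YYWYY
YRRYK
YRRYY
YRRYY
YRRYY
BYYWY
YYYYY
YYYKY
YYYWY
After op 6 fill(5,1,W) [25 cells changed]:
YYWWW
YRRWK
YRRWW
YRRWW
YRRWW
BWWWW
WWWWW
WWWKW
WWWWW
After op 7 fill(4,3,B) [28 cells changed]:
YYBBB
YRRBK
YRRBB
YRRBB
YRRBB
BBBBB
BBBBB
BBBKB
BBBBB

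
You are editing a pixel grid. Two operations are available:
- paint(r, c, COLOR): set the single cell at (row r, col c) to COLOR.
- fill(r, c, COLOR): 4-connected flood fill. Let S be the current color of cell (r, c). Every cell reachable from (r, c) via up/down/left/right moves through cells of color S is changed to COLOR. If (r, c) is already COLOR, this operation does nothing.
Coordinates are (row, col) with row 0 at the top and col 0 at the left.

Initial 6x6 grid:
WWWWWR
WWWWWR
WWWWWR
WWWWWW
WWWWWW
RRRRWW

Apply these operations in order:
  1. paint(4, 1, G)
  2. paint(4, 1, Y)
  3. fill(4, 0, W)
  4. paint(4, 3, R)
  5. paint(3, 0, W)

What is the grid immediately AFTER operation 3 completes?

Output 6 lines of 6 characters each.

Answer: WWWWWR
WWWWWR
WWWWWR
WWWWWW
WYWWWW
RRRRWW

Derivation:
After op 1 paint(4,1,G):
WWWWWR
WWWWWR
WWWWWR
WWWWWW
WGWWWW
RRRRWW
After op 2 paint(4,1,Y):
WWWWWR
WWWWWR
WWWWWR
WWWWWW
WYWWWW
RRRRWW
After op 3 fill(4,0,W) [0 cells changed]:
WWWWWR
WWWWWR
WWWWWR
WWWWWW
WYWWWW
RRRRWW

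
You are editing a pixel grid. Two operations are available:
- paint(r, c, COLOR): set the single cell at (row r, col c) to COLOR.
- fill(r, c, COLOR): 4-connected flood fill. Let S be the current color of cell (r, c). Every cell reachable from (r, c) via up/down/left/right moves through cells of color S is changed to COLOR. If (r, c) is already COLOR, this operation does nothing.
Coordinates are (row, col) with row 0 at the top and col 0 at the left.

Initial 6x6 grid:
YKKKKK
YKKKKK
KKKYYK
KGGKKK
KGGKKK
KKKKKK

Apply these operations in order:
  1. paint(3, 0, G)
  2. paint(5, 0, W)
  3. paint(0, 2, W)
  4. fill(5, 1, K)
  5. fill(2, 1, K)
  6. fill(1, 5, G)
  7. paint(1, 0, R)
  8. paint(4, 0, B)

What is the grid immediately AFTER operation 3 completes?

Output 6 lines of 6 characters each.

After op 1 paint(3,0,G):
YKKKKK
YKKKKK
KKKYYK
GGGKKK
KGGKKK
KKKKKK
After op 2 paint(5,0,W):
YKKKKK
YKKKKK
KKKYYK
GGGKKK
KGGKKK
WKKKKK
After op 3 paint(0,2,W):
YKWKKK
YKKKKK
KKKYYK
GGGKKK
KGGKKK
WKKKKK

Answer: YKWKKK
YKKKKK
KKKYYK
GGGKKK
KGGKKK
WKKKKK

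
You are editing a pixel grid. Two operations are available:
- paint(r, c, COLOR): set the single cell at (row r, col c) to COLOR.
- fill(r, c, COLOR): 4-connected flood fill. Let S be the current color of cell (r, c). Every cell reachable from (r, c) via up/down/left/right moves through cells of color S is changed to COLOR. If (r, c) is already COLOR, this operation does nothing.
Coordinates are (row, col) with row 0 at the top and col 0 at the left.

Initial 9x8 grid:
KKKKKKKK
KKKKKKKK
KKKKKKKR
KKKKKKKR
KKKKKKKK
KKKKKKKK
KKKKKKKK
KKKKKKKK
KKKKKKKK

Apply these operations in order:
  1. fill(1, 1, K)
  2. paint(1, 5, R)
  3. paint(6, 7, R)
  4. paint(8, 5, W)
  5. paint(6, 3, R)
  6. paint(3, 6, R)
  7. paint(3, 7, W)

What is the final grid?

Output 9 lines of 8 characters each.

Answer: KKKKKKKK
KKKKKRKK
KKKKKKKR
KKKKKKRW
KKKKKKKK
KKKKKKKK
KKKRKKKR
KKKKKKKK
KKKKKWKK

Derivation:
After op 1 fill(1,1,K) [0 cells changed]:
KKKKKKKK
KKKKKKKK
KKKKKKKR
KKKKKKKR
KKKKKKKK
KKKKKKKK
KKKKKKKK
KKKKKKKK
KKKKKKKK
After op 2 paint(1,5,R):
KKKKKKKK
KKKKKRKK
KKKKKKKR
KKKKKKKR
KKKKKKKK
KKKKKKKK
KKKKKKKK
KKKKKKKK
KKKKKKKK
After op 3 paint(6,7,R):
KKKKKKKK
KKKKKRKK
KKKKKKKR
KKKKKKKR
KKKKKKKK
KKKKKKKK
KKKKKKKR
KKKKKKKK
KKKKKKKK
After op 4 paint(8,5,W):
KKKKKKKK
KKKKKRKK
KKKKKKKR
KKKKKKKR
KKKKKKKK
KKKKKKKK
KKKKKKKR
KKKKKKKK
KKKKKWKK
After op 5 paint(6,3,R):
KKKKKKKK
KKKKKRKK
KKKKKKKR
KKKKKKKR
KKKKKKKK
KKKKKKKK
KKKRKKKR
KKKKKKKK
KKKKKWKK
After op 6 paint(3,6,R):
KKKKKKKK
KKKKKRKK
KKKKKKKR
KKKKKKRR
KKKKKKKK
KKKKKKKK
KKKRKKKR
KKKKKKKK
KKKKKWKK
After op 7 paint(3,7,W):
KKKKKKKK
KKKKKRKK
KKKKKKKR
KKKKKKRW
KKKKKKKK
KKKKKKKK
KKKRKKKR
KKKKKKKK
KKKKKWKK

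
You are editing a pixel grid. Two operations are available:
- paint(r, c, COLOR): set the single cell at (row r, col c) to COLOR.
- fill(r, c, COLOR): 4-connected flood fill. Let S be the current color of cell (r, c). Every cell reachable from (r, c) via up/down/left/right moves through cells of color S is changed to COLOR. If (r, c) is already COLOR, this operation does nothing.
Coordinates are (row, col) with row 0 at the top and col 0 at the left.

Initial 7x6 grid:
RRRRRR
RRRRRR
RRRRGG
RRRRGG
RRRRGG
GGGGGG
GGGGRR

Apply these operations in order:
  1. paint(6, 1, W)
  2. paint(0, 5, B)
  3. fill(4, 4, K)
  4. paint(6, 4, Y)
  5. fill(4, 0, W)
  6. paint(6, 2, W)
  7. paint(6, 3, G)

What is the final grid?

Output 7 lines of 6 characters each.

After op 1 paint(6,1,W):
RRRRRR
RRRRRR
RRRRGG
RRRRGG
RRRRGG
GGGGGG
GWGGRR
After op 2 paint(0,5,B):
RRRRRB
RRRRRR
RRRRGG
RRRRGG
RRRRGG
GGGGGG
GWGGRR
After op 3 fill(4,4,K) [15 cells changed]:
RRRRRB
RRRRRR
RRRRKK
RRRRKK
RRRRKK
KKKKKK
KWKKRR
After op 4 paint(6,4,Y):
RRRRRB
RRRRRR
RRRRKK
RRRRKK
RRRRKK
KKKKKK
KWKKYR
After op 5 fill(4,0,W) [23 cells changed]:
WWWWWB
WWWWWW
WWWWKK
WWWWKK
WWWWKK
KKKKKK
KWKKYR
After op 6 paint(6,2,W):
WWWWWB
WWWWWW
WWWWKK
WWWWKK
WWWWKK
KKKKKK
KWWKYR
After op 7 paint(6,3,G):
WWWWWB
WWWWWW
WWWWKK
WWWWKK
WWWWKK
KKKKKK
KWWGYR

Answer: WWWWWB
WWWWWW
WWWWKK
WWWWKK
WWWWKK
KKKKKK
KWWGYR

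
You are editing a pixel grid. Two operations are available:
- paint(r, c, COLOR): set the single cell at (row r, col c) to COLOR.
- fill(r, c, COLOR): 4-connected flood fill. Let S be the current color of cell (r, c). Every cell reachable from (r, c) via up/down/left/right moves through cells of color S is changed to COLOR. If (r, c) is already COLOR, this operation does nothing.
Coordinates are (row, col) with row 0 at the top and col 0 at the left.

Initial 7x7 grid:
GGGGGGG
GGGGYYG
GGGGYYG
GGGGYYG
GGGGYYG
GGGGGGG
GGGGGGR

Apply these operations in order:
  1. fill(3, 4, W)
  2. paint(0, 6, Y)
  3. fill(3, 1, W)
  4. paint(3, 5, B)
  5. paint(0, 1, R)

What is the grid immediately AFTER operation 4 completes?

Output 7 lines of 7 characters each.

Answer: WWWWWWY
WWWWWWW
WWWWWWW
WWWWWBW
WWWWWWW
WWWWWWW
WWWWWWR

Derivation:
After op 1 fill(3,4,W) [8 cells changed]:
GGGGGGG
GGGGWWG
GGGGWWG
GGGGWWG
GGGGWWG
GGGGGGG
GGGGGGR
After op 2 paint(0,6,Y):
GGGGGGY
GGGGWWG
GGGGWWG
GGGGWWG
GGGGWWG
GGGGGGG
GGGGGGR
After op 3 fill(3,1,W) [39 cells changed]:
WWWWWWY
WWWWWWW
WWWWWWW
WWWWWWW
WWWWWWW
WWWWWWW
WWWWWWR
After op 4 paint(3,5,B):
WWWWWWY
WWWWWWW
WWWWWWW
WWWWWBW
WWWWWWW
WWWWWWW
WWWWWWR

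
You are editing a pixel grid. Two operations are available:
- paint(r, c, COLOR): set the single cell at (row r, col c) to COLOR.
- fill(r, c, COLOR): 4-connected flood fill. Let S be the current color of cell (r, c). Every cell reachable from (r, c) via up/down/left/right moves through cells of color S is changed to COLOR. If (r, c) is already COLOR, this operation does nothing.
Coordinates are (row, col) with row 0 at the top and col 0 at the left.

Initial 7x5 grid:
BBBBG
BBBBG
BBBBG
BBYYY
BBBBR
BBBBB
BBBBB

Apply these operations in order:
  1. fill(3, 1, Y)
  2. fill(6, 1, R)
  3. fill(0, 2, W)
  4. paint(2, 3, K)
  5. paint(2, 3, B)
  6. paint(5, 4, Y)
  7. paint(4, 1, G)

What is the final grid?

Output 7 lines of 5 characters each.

After op 1 fill(3,1,Y) [28 cells changed]:
YYYYG
YYYYG
YYYYG
YYYYY
YYYYR
YYYYY
YYYYY
After op 2 fill(6,1,R) [31 cells changed]:
RRRRG
RRRRG
RRRRG
RRRRR
RRRRR
RRRRR
RRRRR
After op 3 fill(0,2,W) [32 cells changed]:
WWWWG
WWWWG
WWWWG
WWWWW
WWWWW
WWWWW
WWWWW
After op 4 paint(2,3,K):
WWWWG
WWWWG
WWWKG
WWWWW
WWWWW
WWWWW
WWWWW
After op 5 paint(2,3,B):
WWWWG
WWWWG
WWWBG
WWWWW
WWWWW
WWWWW
WWWWW
After op 6 paint(5,4,Y):
WWWWG
WWWWG
WWWBG
WWWWW
WWWWW
WWWWY
WWWWW
After op 7 paint(4,1,G):
WWWWG
WWWWG
WWWBG
WWWWW
WGWWW
WWWWY
WWWWW

Answer: WWWWG
WWWWG
WWWBG
WWWWW
WGWWW
WWWWY
WWWWW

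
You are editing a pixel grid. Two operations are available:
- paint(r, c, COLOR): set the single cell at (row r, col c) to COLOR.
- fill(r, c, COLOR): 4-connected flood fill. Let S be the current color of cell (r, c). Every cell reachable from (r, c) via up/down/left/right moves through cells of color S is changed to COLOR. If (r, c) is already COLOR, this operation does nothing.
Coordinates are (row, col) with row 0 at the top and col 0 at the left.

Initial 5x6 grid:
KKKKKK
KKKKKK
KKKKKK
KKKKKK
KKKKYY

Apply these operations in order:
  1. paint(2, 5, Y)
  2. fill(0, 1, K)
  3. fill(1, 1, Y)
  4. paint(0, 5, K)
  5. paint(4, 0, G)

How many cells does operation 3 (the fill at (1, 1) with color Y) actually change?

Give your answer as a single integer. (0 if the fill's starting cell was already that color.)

Answer: 27

Derivation:
After op 1 paint(2,5,Y):
KKKKKK
KKKKKK
KKKKKY
KKKKKK
KKKKYY
After op 2 fill(0,1,K) [0 cells changed]:
KKKKKK
KKKKKK
KKKKKY
KKKKKK
KKKKYY
After op 3 fill(1,1,Y) [27 cells changed]:
YYYYYY
YYYYYY
YYYYYY
YYYYYY
YYYYYY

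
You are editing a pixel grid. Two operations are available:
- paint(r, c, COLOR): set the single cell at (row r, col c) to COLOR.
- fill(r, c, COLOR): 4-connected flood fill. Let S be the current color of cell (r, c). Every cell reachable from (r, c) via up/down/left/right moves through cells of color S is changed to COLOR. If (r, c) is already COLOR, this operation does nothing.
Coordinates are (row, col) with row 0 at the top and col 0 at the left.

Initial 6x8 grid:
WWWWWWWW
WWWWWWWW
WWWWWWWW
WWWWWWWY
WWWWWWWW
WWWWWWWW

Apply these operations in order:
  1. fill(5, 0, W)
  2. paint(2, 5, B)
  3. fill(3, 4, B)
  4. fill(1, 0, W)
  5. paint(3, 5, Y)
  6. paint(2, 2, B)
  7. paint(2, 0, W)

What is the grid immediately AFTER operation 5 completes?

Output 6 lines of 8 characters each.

After op 1 fill(5,0,W) [0 cells changed]:
WWWWWWWW
WWWWWWWW
WWWWWWWW
WWWWWWWY
WWWWWWWW
WWWWWWWW
After op 2 paint(2,5,B):
WWWWWWWW
WWWWWWWW
WWWWWBWW
WWWWWWWY
WWWWWWWW
WWWWWWWW
After op 3 fill(3,4,B) [46 cells changed]:
BBBBBBBB
BBBBBBBB
BBBBBBBB
BBBBBBBY
BBBBBBBB
BBBBBBBB
After op 4 fill(1,0,W) [47 cells changed]:
WWWWWWWW
WWWWWWWW
WWWWWWWW
WWWWWWWY
WWWWWWWW
WWWWWWWW
After op 5 paint(3,5,Y):
WWWWWWWW
WWWWWWWW
WWWWWWWW
WWWWWYWY
WWWWWWWW
WWWWWWWW

Answer: WWWWWWWW
WWWWWWWW
WWWWWWWW
WWWWWYWY
WWWWWWWW
WWWWWWWW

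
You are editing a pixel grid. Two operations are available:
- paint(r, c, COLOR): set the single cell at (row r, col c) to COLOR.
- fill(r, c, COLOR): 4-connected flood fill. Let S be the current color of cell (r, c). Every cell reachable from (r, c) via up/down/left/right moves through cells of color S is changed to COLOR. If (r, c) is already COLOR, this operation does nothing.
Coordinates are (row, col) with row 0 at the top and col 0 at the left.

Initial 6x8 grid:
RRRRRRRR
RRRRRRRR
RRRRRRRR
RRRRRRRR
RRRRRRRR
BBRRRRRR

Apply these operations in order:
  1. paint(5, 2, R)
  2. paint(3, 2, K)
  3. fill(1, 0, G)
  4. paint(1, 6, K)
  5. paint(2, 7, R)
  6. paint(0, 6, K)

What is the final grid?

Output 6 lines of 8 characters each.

After op 1 paint(5,2,R):
RRRRRRRR
RRRRRRRR
RRRRRRRR
RRRRRRRR
RRRRRRRR
BBRRRRRR
After op 2 paint(3,2,K):
RRRRRRRR
RRRRRRRR
RRRRRRRR
RRKRRRRR
RRRRRRRR
BBRRRRRR
After op 3 fill(1,0,G) [45 cells changed]:
GGGGGGGG
GGGGGGGG
GGGGGGGG
GGKGGGGG
GGGGGGGG
BBGGGGGG
After op 4 paint(1,6,K):
GGGGGGGG
GGGGGGKG
GGGGGGGG
GGKGGGGG
GGGGGGGG
BBGGGGGG
After op 5 paint(2,7,R):
GGGGGGGG
GGGGGGKG
GGGGGGGR
GGKGGGGG
GGGGGGGG
BBGGGGGG
After op 6 paint(0,6,K):
GGGGGGKG
GGGGGGKG
GGGGGGGR
GGKGGGGG
GGGGGGGG
BBGGGGGG

Answer: GGGGGGKG
GGGGGGKG
GGGGGGGR
GGKGGGGG
GGGGGGGG
BBGGGGGG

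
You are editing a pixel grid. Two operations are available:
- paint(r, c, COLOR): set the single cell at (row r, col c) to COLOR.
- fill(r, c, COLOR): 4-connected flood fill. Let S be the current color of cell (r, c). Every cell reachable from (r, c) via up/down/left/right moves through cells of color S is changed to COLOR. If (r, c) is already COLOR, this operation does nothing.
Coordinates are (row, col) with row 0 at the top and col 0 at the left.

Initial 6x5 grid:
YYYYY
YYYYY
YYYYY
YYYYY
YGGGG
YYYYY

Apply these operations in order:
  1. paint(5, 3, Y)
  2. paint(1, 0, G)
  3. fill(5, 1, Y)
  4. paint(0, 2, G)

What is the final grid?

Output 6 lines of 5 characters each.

After op 1 paint(5,3,Y):
YYYYY
YYYYY
YYYYY
YYYYY
YGGGG
YYYYY
After op 2 paint(1,0,G):
YYYYY
GYYYY
YYYYY
YYYYY
YGGGG
YYYYY
After op 3 fill(5,1,Y) [0 cells changed]:
YYYYY
GYYYY
YYYYY
YYYYY
YGGGG
YYYYY
After op 4 paint(0,2,G):
YYGYY
GYYYY
YYYYY
YYYYY
YGGGG
YYYYY

Answer: YYGYY
GYYYY
YYYYY
YYYYY
YGGGG
YYYYY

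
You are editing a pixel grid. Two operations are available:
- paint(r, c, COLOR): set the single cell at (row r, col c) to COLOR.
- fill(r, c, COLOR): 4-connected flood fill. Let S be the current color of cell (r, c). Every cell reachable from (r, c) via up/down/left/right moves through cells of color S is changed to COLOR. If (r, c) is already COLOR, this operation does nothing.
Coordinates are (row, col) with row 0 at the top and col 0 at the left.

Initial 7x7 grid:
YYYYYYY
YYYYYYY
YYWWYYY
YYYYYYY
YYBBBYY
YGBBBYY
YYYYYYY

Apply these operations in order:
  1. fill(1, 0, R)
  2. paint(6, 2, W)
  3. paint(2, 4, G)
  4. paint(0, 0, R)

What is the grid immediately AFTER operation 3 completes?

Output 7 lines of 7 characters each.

After op 1 fill(1,0,R) [40 cells changed]:
RRRRRRR
RRRRRRR
RRWWRRR
RRRRRRR
RRBBBRR
RGBBBRR
RRRRRRR
After op 2 paint(6,2,W):
RRRRRRR
RRRRRRR
RRWWRRR
RRRRRRR
RRBBBRR
RGBBBRR
RRWRRRR
After op 3 paint(2,4,G):
RRRRRRR
RRRRRRR
RRWWGRR
RRRRRRR
RRBBBRR
RGBBBRR
RRWRRRR

Answer: RRRRRRR
RRRRRRR
RRWWGRR
RRRRRRR
RRBBBRR
RGBBBRR
RRWRRRR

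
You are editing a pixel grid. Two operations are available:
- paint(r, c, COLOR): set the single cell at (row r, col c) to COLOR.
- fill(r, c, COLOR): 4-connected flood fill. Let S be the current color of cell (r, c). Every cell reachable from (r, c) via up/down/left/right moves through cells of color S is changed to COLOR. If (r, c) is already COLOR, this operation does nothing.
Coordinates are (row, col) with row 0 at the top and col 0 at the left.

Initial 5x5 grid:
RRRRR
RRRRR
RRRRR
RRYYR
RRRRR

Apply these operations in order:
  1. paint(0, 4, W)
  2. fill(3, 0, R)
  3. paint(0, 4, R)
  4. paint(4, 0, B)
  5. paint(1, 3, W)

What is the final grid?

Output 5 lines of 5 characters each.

After op 1 paint(0,4,W):
RRRRW
RRRRR
RRRRR
RRYYR
RRRRR
After op 2 fill(3,0,R) [0 cells changed]:
RRRRW
RRRRR
RRRRR
RRYYR
RRRRR
After op 3 paint(0,4,R):
RRRRR
RRRRR
RRRRR
RRYYR
RRRRR
After op 4 paint(4,0,B):
RRRRR
RRRRR
RRRRR
RRYYR
BRRRR
After op 5 paint(1,3,W):
RRRRR
RRRWR
RRRRR
RRYYR
BRRRR

Answer: RRRRR
RRRWR
RRRRR
RRYYR
BRRRR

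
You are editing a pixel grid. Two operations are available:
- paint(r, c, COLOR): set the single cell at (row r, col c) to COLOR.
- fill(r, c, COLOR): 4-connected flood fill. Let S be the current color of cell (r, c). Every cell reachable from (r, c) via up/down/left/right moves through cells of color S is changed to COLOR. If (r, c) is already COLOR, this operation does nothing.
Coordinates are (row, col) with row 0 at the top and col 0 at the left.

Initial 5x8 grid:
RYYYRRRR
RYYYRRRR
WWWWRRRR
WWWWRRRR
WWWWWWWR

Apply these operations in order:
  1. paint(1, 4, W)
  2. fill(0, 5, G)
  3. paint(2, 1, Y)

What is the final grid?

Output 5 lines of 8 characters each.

After op 1 paint(1,4,W):
RYYYRRRR
RYYYWRRR
WWWWRRRR
WWWWRRRR
WWWWWWWR
After op 2 fill(0,5,G) [16 cells changed]:
RYYYGGGG
RYYYWGGG
WWWWGGGG
WWWWGGGG
WWWWWWWG
After op 3 paint(2,1,Y):
RYYYGGGG
RYYYWGGG
WYWWGGGG
WWWWGGGG
WWWWWWWG

Answer: RYYYGGGG
RYYYWGGG
WYWWGGGG
WWWWGGGG
WWWWWWWG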